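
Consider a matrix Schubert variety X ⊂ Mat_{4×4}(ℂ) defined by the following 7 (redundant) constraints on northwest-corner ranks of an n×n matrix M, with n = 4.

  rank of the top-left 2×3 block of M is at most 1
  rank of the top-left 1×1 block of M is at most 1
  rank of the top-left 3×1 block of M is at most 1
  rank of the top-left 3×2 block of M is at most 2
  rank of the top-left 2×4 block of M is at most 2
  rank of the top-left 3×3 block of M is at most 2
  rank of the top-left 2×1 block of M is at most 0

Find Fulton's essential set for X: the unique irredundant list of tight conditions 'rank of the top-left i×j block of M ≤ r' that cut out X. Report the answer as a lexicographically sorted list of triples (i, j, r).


Computing R[i][j] = min implied NW-rank bound (n=4, 7 conditions):

  R[1]: 0  1  1  1
  R[2]: 0  1  1  2
  R[3]: 1  2  2  3
  R[4]: 1  2  3  4

the unique w with this rank table is (2, 4, 1, 3).

Fulton essential set (2 of the 3 Rothe cells):

[(2, 1, 0), (2, 3, 1)]


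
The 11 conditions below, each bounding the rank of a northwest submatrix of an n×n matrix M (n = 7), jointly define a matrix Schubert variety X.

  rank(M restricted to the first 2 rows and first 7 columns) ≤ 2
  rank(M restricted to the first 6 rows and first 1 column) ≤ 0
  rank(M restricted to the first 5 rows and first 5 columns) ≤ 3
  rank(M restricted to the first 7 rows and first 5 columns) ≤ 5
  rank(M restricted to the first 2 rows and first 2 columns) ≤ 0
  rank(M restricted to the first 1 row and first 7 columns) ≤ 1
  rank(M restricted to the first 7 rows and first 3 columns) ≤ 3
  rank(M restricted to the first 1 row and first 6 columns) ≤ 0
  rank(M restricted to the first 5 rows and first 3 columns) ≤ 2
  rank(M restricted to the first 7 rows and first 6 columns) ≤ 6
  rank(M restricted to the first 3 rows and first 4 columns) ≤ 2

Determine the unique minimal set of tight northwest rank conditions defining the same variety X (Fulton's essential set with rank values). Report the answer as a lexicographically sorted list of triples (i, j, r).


The tightest implied rank at each (i,j), from the 11 conditions:

  0 0 0 0 0 0 1
  0 0 1 1 1 1 2
  0 1 2 2 2 2 3
  0 1 2 3 3 3 4
  0 1 2 3 3 4 5
  0 1 2 3 4 5 6
  1 2 3 4 5 6 7

reading off 1-entries of Δ²R: w = (7, 3, 2, 4, 6, 5, 1).

|D(w)|=13, |Ess(w)|=4:

[(1, 6, 0), (2, 2, 0), (5, 5, 3), (6, 1, 0)]


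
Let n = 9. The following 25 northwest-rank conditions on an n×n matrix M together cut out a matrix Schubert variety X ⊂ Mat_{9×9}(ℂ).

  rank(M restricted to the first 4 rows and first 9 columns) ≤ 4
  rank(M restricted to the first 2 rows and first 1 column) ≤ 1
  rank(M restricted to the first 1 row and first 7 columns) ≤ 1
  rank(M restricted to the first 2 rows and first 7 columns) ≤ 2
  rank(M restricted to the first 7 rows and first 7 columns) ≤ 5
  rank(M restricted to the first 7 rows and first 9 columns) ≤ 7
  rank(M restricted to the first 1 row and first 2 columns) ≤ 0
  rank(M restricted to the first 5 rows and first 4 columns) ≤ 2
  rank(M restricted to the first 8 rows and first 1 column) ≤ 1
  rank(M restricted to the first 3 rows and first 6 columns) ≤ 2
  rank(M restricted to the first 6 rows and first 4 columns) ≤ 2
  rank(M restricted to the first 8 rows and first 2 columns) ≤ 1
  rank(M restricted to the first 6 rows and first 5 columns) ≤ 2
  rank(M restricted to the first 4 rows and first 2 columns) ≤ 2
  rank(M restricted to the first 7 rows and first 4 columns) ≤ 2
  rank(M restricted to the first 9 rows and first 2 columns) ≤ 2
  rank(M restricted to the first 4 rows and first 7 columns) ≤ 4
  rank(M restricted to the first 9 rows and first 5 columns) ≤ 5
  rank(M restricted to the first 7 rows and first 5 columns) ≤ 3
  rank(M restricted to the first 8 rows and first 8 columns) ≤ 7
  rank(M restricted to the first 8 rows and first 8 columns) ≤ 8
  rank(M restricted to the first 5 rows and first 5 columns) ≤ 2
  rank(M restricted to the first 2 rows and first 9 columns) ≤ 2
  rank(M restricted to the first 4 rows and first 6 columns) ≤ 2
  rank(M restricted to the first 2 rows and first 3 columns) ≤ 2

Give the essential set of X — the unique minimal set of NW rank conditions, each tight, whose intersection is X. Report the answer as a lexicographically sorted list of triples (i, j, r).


Recovering R(i,j) via the rank-extension bound from the 25 conditions:

  row 1: 0 | 0 | 1 | 1 | 1 | 1 | 1 | 1 | 1
  row 2: 1 | 1 | 2 | 2 | 2 | 2 | 2 | 2 | 2
  row 3: 1 | 1 | 2 | 2 | 2 | 2 | 3 | 3 | 3
  row 4: 1 | 1 | 2 | 2 | 2 | 2 | 3 | 4 | 4
  row 5: 1 | 1 | 2 | 2 | 2 | 3 | 4 | 5 | 5
  row 6: 1 | 1 | 2 | 2 | 2 | 3 | 4 | 5 | 6
  row 7: 1 | 1 | 2 | 2 | 3 | 4 | 5 | 6 | 7
  row 8: 1 | 1 | 2 | 3 | 4 | 5 | 6 | 7 | 8
  row 9: 1 | 2 | 3 | 4 | 5 | 6 | 7 | 8 | 9

second differences of R give the permutation w = (3, 1, 7, 8, 6, 9, 5, 4, 2).

D(w) has 19 cells with 5 SE-corners; essential set:

[(1, 2, 0), (4, 6, 2), (6, 5, 2), (7, 4, 2), (8, 2, 1)]


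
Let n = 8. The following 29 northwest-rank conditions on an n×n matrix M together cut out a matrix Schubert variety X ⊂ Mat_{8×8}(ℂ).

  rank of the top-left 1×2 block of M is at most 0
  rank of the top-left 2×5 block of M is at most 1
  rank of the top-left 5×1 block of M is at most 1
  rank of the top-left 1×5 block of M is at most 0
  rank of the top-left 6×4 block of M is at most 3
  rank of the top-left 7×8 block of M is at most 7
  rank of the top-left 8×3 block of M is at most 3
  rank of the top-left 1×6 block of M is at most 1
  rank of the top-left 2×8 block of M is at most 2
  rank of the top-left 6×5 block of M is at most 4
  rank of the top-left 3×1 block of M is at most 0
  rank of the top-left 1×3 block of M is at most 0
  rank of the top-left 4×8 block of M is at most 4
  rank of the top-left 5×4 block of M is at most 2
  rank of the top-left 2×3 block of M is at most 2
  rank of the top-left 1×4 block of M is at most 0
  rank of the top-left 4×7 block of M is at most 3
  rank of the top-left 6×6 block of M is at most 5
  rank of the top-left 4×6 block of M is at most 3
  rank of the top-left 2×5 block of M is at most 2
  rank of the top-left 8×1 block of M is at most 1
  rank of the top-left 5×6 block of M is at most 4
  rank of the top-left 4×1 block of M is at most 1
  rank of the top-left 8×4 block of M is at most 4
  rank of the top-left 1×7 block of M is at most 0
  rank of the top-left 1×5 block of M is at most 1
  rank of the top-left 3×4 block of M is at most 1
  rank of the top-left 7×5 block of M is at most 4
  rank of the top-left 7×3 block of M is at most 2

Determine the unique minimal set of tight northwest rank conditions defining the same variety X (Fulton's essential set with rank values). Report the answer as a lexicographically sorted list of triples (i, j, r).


Recovering R(i,j) via the rank-extension bound from the 29 conditions:

  R[1]: 0, 0, 0, 0, 0, 0, 0, 1
  R[2]: 0, 1, 1, 1, 1, 1, 1, 2
  R[3]: 0, 1, 1, 1, 2, 2, 2, 3
  R[4]: 1, 2, 2, 2, 3, 3, 3, 4
  R[5]: 1, 2, 2, 2, 3, 4, 4, 5
  R[6]: 1, 2, 2, 3, 4, 5, 5, 6
  R[7]: 1, 2, 2, 3, 4, 5, 6, 7
  R[8]: 1, 2, 3, 4, 5, 6, 7, 8

so w = (8, 2, 5, 1, 6, 4, 7, 3).

|D(w)|=15, |Ess(w)|=5:

[(1, 7, 0), (3, 1, 0), (3, 4, 1), (5, 4, 2), (7, 3, 2)]


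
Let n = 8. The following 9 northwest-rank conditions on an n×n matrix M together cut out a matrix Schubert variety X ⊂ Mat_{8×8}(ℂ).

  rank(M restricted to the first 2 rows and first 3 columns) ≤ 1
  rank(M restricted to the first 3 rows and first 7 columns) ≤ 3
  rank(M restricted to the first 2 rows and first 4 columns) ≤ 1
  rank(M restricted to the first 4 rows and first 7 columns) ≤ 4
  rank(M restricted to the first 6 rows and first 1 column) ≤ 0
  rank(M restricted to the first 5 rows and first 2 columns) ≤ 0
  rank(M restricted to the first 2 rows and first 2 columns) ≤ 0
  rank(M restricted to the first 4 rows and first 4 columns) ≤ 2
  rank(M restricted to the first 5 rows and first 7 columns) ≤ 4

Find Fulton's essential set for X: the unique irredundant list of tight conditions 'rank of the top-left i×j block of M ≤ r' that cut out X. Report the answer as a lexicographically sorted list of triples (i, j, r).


The tightest implied rank at each (i,j), from the 9 conditions:

  i=1: 0  0  1  1  1  1  1  1
  i=2: 0  0  1  1  2  2  2  2
  i=3: 0  0  1  2  3  3  3  3
  i=4: 0  0  1  2  3  4  4  4
  i=5: 0  0  1  2  3  4  4  5
  i=6: 0  1  2  3  4  5  5  6
  i=7: 1  2  3  4  5  6  6  7
  i=8: 1  2  3  4  5  6  7  8

giving w = (3, 5, 4, 6, 8, 2, 1, 7) via Δ²R.

D(w) has 13 cells with 4 SE-corners; essential set:

[(2, 4, 1), (5, 2, 0), (5, 7, 4), (6, 1, 0)]


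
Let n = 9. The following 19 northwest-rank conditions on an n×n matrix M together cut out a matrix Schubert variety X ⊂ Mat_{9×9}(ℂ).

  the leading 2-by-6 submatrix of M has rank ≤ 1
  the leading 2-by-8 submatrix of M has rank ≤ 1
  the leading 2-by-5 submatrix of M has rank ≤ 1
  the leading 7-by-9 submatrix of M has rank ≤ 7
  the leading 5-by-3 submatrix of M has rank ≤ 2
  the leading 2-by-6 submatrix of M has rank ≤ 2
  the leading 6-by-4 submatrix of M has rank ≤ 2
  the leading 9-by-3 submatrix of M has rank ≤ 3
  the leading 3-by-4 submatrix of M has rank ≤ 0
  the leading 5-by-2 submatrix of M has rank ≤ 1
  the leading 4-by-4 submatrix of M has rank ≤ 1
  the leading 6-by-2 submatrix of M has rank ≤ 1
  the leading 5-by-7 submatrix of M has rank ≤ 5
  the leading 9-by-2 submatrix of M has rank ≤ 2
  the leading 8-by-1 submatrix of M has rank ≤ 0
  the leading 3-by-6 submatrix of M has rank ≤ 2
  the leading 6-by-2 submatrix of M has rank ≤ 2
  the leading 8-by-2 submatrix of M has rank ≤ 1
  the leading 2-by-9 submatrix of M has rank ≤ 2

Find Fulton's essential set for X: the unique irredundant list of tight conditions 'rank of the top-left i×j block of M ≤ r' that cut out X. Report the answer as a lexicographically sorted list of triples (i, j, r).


Recovering R(i,j) via the rank-extension bound from the 19 conditions:

  row 1: 0 0 0 0 1 1 1 1 1
  row 2: 0 0 0 0 1 1 1 1 2
  row 3: 0 0 0 0 1 2 2 2 3
  row 4: 0 1 1 1 2 3 3 3 4
  row 5: 0 1 2 2 3 4 4 4 5
  row 6: 0 1 2 2 3 4 5 5 6
  row 7: 0 1 2 3 4 5 6 6 7
  row 8: 0 1 2 3 4 5 6 7 8
  row 9: 1 2 3 4 5 6 7 8 9

hence w(1..9) = (5, 9, 6, 2, 3, 7, 4, 8, 1).

D(w) has 21 cells with 4 SE-corners; essential set:

[(2, 8, 1), (3, 4, 0), (6, 4, 2), (8, 1, 0)]


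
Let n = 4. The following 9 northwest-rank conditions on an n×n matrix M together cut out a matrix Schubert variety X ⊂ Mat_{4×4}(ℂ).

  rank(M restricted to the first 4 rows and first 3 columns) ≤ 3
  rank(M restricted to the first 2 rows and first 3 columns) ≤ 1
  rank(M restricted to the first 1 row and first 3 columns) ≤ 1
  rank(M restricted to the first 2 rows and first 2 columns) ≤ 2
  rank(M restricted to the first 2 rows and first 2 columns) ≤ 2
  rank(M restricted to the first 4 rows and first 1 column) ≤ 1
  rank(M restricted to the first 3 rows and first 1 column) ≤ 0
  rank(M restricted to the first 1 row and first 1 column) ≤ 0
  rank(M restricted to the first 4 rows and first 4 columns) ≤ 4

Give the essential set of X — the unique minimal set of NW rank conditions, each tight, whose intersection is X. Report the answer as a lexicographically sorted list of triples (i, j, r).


Computing R[i][j] = min implied NW-rank bound (n=4, 9 conditions):

  0  1  1  1
  0  1  1  2
  0  1  2  3
  1  2  3  4

second differences of R give the permutation w = (2, 4, 3, 1).

ℓ(w)=4; the 2 essential cells (i,j,r):

[(2, 3, 1), (3, 1, 0)]


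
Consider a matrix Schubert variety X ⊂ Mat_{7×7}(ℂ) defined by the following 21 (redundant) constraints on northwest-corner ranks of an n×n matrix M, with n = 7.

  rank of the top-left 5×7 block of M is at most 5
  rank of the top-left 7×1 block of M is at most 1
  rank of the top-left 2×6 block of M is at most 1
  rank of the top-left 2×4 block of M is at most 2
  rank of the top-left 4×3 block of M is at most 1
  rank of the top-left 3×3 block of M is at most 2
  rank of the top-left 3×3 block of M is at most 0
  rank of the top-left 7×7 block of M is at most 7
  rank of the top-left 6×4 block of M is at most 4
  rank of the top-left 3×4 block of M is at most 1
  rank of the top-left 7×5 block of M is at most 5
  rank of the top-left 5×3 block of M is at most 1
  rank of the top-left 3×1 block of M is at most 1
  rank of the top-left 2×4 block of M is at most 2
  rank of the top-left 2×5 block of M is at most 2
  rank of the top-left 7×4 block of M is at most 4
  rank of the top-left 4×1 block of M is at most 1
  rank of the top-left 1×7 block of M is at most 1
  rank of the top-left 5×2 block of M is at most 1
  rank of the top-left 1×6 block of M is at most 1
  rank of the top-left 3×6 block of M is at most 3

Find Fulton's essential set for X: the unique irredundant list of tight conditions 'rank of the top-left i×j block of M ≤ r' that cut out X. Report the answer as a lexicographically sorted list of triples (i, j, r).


Reconstructing r_w from the 21 given conditions:

  0 0 0 1 1 1 1
  0 0 0 1 1 1 2
  0 0 0 1 2 2 3
  1 1 1 2 3 3 4
  1 1 1 2 3 4 5
  1 2 2 3 4 5 6
  1 2 3 4 5 6 7

giving w = (4, 7, 5, 1, 6, 2, 3) via Δ²R.

D(w) has 13 cells with 3 SE-corners; essential set:

[(2, 6, 1), (3, 3, 0), (5, 3, 1)]


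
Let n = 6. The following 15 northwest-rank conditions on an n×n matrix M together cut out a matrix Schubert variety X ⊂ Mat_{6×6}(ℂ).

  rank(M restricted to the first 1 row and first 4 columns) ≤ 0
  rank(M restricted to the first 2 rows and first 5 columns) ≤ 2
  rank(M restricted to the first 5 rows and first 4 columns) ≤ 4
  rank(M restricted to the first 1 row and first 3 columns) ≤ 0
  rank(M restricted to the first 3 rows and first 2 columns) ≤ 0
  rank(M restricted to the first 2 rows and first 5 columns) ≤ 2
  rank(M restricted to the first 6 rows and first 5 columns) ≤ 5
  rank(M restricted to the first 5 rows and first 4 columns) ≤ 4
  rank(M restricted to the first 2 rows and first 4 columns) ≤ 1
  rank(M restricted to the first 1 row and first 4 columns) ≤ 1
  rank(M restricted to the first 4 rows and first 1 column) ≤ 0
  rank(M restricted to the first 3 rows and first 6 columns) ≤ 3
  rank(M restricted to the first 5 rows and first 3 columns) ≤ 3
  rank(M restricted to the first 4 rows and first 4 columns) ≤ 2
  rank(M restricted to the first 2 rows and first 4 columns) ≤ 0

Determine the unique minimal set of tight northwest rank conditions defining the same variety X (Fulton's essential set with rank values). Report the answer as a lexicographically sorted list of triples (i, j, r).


Propagating the 15 rank bounds to every northwest block:

  row 1: 0  0  0  0  1  1
  row 2: 0  0  0  0  1  2
  row 3: 0  0  1  1  2  3
  row 4: 0  1  2  2  3  4
  row 5: 1  2  3  3  4  5
  row 6: 1  2  3  4  5  6

so w = (5, 6, 3, 2, 1, 4).

3 SE-corners of the 11-cell Rothe diagram give Ess(w):

[(2, 4, 0), (3, 2, 0), (4, 1, 0)]


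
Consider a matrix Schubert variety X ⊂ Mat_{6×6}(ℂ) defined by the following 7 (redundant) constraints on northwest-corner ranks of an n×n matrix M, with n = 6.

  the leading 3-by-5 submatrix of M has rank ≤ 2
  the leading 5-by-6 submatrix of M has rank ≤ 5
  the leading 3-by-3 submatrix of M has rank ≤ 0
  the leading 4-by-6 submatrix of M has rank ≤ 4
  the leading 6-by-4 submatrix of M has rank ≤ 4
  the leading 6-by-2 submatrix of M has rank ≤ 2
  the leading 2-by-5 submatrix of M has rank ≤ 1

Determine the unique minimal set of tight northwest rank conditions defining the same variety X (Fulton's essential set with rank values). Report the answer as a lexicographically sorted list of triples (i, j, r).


Rank table r_w(6×6) implied by the 7 constraints:

  i=1: 0  0  0  1  1  1
  i=2: 0  0  0  1  1  2
  i=3: 0  0  0  1  2  3
  i=4: 1  1  1  2  3  4
  i=5: 1  2  2  3  4  5
  i=6: 1  2  3  4  5  6

so w = (4, 6, 5, 1, 2, 3).

|D(w)|=10, |Ess(w)|=2:

[(2, 5, 1), (3, 3, 0)]


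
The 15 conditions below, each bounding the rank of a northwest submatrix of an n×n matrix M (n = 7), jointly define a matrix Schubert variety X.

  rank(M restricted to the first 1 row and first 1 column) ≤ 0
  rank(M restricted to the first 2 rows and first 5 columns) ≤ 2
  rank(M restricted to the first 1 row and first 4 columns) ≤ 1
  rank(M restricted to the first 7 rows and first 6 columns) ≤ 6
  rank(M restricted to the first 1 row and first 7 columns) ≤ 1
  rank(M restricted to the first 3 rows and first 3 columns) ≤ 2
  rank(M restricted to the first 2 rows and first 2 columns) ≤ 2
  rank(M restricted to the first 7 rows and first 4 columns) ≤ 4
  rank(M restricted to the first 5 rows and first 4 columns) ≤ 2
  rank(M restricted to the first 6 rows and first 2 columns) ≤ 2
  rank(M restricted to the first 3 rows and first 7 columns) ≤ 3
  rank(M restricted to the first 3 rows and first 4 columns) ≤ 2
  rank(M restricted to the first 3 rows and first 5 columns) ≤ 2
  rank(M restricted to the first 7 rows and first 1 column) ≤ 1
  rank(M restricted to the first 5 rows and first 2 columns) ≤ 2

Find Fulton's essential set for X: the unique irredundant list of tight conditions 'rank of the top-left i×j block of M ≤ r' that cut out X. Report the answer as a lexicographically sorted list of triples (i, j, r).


Recovering R(i,j) via the rank-extension bound from the 15 conditions:

  row 1: 0 1 1 1 1 1 1
  row 2: 1 2 2 2 2 2 2
  row 3: 1 2 2 2 2 3 3
  row 4: 1 2 2 2 3 4 4
  row 5: 1 2 2 2 3 4 5
  row 6: 1 2 3 3 4 5 6
  row 7: 1 2 3 4 5 6 7

giving w = (2, 1, 6, 5, 7, 3, 4) via Δ²R.

3 SE-corners of the 8-cell Rothe diagram give Ess(w):

[(1, 1, 0), (3, 5, 2), (5, 4, 2)]


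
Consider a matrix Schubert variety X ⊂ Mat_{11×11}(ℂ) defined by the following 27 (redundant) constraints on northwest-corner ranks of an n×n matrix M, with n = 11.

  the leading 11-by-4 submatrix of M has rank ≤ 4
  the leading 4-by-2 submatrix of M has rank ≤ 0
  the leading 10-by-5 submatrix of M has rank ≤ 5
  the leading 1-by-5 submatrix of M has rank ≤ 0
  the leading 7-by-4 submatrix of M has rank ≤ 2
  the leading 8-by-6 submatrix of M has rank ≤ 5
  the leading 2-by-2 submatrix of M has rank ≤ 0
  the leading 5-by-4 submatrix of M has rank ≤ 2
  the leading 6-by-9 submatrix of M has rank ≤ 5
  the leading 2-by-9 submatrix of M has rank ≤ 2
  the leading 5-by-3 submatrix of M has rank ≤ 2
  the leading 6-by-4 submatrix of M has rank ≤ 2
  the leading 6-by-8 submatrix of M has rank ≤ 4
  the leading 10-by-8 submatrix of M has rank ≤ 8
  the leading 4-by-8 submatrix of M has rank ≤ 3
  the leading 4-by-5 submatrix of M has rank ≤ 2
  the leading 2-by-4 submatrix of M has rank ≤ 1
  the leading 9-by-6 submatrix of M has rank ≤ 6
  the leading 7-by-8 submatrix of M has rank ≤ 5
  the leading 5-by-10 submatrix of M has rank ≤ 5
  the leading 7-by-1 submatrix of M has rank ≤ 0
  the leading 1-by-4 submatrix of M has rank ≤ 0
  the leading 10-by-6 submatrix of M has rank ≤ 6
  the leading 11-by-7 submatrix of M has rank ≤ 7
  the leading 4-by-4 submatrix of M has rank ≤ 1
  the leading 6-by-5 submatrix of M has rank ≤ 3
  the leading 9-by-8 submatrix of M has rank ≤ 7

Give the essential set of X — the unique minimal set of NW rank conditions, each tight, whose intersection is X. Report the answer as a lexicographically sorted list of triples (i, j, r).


Propagating the 27 rank bounds to every northwest block:

  R[1]: 0 0 0 0 0 1 1 1 1 1 1
  R[2]: 0 0 1 1 1 2 2 2 2 2 2
  R[3]: 0 0 1 1 2 3 3 3 3 3 3
  R[4]: 0 0 1 1 2 3 3 3 4 4 4
  R[5]: 0 1 2 2 3 4 4 4 5 5 5
  R[6]: 0 1 2 2 3 4 4 4 5 6 6
  R[7]: 0 1 2 2 3 4 5 5 6 7 7
  R[8]: 1 2 3 3 4 5 6 6 7 8 8
  R[9]: 1 2 3 4 5 6 7 7 8 9 9
  R[10]: 1 2 3 4 5 6 7 8 9 10 10
  R[11]: 1 2 3 4 5 6 7 8 9 10 11

reading off 1-entries of Δ²R: w = (6, 3, 5, 9, 2, 10, 7, 1, 4, 8, 11).

ℓ(w)=22; the 7 essential cells (i,j,r):

[(1, 5, 0), (4, 2, 0), (4, 4, 1), (4, 8, 3), (6, 8, 4), (7, 1, 0), (7, 4, 2)]


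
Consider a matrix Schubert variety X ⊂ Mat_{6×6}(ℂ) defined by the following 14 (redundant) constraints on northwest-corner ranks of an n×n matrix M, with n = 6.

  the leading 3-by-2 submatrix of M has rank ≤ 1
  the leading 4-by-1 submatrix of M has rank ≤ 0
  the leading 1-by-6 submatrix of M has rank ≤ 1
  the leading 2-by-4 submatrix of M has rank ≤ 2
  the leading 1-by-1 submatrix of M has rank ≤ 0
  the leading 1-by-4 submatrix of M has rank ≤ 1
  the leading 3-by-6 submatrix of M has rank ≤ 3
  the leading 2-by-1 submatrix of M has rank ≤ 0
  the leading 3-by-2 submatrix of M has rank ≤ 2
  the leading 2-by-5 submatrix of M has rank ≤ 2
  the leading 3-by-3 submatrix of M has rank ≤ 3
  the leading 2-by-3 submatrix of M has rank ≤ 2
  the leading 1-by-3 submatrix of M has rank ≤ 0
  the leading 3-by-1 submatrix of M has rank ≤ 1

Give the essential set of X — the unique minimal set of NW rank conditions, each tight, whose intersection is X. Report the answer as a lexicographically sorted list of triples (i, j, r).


Computing R[i][j] = min implied NW-rank bound (n=6, 14 conditions):

  i=1: 0, 0, 0, 1, 1, 1
  i=2: 0, 1, 1, 2, 2, 2
  i=3: 0, 1, 2, 3, 3, 3
  i=4: 0, 1, 2, 3, 4, 4
  i=5: 1, 2, 3, 4, 5, 5
  i=6: 1, 2, 3, 4, 5, 6

the unique w with this rank table is (4, 2, 3, 5, 1, 6).

2 SE-corners of the 6-cell Rothe diagram give Ess(w):

[(1, 3, 0), (4, 1, 0)]


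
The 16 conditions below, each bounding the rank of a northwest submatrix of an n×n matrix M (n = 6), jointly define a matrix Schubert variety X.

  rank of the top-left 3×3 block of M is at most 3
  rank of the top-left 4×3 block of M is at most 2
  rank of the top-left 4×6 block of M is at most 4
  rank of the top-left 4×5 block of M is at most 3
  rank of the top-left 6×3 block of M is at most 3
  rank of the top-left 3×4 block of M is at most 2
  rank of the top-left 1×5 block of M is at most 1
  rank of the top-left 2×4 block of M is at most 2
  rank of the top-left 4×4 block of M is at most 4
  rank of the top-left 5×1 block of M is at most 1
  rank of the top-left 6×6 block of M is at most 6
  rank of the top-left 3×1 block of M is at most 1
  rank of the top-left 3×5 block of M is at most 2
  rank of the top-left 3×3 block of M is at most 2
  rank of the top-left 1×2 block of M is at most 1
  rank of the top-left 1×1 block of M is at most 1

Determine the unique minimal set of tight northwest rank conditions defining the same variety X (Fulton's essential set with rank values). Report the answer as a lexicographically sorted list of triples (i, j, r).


Reconstructing r_w from the 16 given conditions:

  R[1]: 1, 1, 1, 1, 1, 1
  R[2]: 1, 2, 2, 2, 2, 2
  R[3]: 1, 2, 2, 2, 2, 3
  R[4]: 1, 2, 2, 3, 3, 4
  R[5]: 1, 2, 3, 4, 4, 5
  R[6]: 1, 2, 3, 4, 5, 6

hence w(1..6) = (1, 2, 6, 4, 3, 5).

2 SE-corners of the 4-cell Rothe diagram give Ess(w):

[(3, 5, 2), (4, 3, 2)]


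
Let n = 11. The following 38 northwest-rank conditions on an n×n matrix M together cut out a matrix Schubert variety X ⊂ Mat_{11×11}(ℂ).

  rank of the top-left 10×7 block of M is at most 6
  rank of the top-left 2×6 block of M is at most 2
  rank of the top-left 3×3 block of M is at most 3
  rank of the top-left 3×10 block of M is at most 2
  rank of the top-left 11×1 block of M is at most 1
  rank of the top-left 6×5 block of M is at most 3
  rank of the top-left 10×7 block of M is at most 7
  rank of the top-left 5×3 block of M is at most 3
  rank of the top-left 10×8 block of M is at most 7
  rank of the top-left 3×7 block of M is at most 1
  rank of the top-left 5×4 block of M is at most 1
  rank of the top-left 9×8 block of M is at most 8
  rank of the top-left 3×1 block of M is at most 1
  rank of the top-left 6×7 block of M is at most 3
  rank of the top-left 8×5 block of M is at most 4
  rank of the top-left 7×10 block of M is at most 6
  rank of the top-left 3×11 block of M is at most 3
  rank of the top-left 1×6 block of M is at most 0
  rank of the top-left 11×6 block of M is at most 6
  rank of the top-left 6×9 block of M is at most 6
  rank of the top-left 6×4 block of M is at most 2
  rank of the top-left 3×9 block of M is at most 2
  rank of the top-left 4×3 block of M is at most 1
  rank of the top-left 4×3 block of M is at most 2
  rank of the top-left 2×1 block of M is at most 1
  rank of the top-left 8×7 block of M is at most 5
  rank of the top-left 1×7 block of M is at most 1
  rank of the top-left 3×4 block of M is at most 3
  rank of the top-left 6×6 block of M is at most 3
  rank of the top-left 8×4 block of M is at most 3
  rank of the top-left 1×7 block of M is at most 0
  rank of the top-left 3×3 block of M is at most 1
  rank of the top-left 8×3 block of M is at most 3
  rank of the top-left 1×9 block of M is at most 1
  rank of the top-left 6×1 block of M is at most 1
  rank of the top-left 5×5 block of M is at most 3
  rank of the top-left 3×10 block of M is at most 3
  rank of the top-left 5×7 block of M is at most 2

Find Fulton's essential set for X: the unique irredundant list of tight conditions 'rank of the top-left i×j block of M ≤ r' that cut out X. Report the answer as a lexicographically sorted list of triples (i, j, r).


Rank table r_w(11×11) implied by the 38 constraints:

  row 1: 0  0  0  0  0  0  0  1  1  1  1
  row 2: 1  1  1  1  1  1  1  2  2  2  2
  row 3: 1  1  1  1  1  1  1  2  2  2  3
  row 4: 1  1  1  1  2  2  2  3  3  3  4
  row 5: 1  1  1  1  2  2  2  3  4  4  5
  row 6: 1  2  2  2  3  3  3  4  5  5  6
  row 7: 1  2  3  3  4  4  4  5  6  6  7
  row 8: 1  2  3  3  4  5  5  6  7  7  8
  row 9: 1  2  3  4  5  6  6  7  8  8  9
  row 10: 1  2  3  4  5  6  6  7  8  9  10
  row 11: 1  2  3  4  5  6  7  8  9  10  11

the unique w with this rank table is (8, 1, 11, 5, 9, 2, 3, 6, 4, 10, 7).

|D(w)|=25, |Ess(w)|=7:

[(1, 7, 0), (3, 7, 1), (3, 10, 2), (5, 4, 1), (5, 7, 2), (8, 4, 3), (10, 7, 6)]


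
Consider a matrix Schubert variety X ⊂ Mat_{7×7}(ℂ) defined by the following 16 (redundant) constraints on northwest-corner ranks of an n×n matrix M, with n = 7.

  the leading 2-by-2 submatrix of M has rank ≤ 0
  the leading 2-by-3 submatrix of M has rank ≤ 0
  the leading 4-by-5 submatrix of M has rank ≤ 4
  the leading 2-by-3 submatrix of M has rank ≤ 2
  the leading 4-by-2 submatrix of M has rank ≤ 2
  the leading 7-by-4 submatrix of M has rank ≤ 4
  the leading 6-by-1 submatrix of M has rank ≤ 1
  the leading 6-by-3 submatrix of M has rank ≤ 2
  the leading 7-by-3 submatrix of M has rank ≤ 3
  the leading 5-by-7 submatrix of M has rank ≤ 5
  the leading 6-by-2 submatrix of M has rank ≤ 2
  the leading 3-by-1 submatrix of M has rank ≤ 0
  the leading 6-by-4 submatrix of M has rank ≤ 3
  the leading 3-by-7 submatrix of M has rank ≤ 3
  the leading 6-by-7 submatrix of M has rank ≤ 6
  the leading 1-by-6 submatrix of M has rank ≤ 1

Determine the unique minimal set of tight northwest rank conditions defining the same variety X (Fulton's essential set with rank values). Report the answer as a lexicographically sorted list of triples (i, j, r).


The tightest implied rank at each (i,j), from the 16 conditions:

  R[1]: 0 0 0 1 1 1 1
  R[2]: 0 0 0 1 2 2 2
  R[3]: 0 1 1 2 3 3 3
  R[4]: 1 2 2 3 4 4 4
  R[5]: 1 2 2 3 4 5 5
  R[6]: 1 2 2 3 4 5 6
  R[7]: 1 2 3 4 5 6 7

the unique w with this rank table is (4, 5, 2, 1, 6, 7, 3).

ℓ(w)=9; the 3 essential cells (i,j,r):

[(2, 3, 0), (3, 1, 0), (6, 3, 2)]


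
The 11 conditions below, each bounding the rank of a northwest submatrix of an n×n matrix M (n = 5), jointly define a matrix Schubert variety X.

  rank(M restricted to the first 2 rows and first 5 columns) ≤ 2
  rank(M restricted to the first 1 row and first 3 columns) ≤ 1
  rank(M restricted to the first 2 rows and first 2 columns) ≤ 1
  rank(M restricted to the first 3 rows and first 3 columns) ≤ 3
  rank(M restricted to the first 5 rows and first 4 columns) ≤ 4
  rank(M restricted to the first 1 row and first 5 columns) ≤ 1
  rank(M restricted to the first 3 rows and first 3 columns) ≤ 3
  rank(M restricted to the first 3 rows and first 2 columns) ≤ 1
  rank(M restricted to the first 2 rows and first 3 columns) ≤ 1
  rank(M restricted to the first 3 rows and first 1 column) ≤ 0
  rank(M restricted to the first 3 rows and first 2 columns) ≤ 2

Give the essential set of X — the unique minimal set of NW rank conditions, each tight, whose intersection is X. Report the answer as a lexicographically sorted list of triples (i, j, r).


The tightest implied rank at each (i,j), from the 11 conditions:

  i=1: 0, 1, 1, 1, 1
  i=2: 0, 1, 1, 2, 2
  i=3: 0, 1, 2, 3, 3
  i=4: 1, 2, 3, 4, 4
  i=5: 1, 2, 3, 4, 5

hence w(1..5) = (2, 4, 3, 1, 5).

ℓ(w)=4; the 2 essential cells (i,j,r):

[(2, 3, 1), (3, 1, 0)]


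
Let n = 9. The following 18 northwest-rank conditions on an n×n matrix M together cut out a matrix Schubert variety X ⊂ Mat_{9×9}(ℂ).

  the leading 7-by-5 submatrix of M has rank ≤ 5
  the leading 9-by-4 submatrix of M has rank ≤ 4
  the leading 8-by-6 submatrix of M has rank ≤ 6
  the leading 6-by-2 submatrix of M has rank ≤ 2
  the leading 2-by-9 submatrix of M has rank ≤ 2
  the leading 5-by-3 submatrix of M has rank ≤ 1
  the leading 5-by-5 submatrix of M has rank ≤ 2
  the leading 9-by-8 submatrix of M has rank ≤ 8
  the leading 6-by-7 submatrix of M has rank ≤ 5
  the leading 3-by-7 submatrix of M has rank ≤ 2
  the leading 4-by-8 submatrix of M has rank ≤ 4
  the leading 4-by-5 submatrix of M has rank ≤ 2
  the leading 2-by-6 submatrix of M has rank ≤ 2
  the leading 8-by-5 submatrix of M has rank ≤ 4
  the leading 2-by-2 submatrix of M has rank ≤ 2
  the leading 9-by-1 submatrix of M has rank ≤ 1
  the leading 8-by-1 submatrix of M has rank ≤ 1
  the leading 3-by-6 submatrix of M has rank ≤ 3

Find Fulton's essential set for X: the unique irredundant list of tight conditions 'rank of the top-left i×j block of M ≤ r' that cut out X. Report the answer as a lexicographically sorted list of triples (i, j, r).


Propagating the 18 rank bounds to every northwest block:

  row 1: 1  1  1  1  1  1  1  1  1
  row 2: 1  1  1  2  2  2  2  2  2
  row 3: 1  1  1  2  2  2  2  3  3
  row 4: 1  1  1  2  2  3  3  4  4
  row 5: 1  1  1  2  2  3  4  5  5
  row 6: 1  2  2  3  3  4  5  6  6
  row 7: 1  2  3  4  4  5  6  7  7
  row 8: 1  2  3  4  4  5  6  7  8
  row 9: 1  2  3  4  5  6  7  8  9

giving w = (1, 4, 8, 6, 7, 2, 3, 9, 5) via Δ²R.

|D(w)|=14, |Ess(w)|=4:

[(3, 7, 2), (5, 3, 1), (5, 5, 2), (8, 5, 4)]


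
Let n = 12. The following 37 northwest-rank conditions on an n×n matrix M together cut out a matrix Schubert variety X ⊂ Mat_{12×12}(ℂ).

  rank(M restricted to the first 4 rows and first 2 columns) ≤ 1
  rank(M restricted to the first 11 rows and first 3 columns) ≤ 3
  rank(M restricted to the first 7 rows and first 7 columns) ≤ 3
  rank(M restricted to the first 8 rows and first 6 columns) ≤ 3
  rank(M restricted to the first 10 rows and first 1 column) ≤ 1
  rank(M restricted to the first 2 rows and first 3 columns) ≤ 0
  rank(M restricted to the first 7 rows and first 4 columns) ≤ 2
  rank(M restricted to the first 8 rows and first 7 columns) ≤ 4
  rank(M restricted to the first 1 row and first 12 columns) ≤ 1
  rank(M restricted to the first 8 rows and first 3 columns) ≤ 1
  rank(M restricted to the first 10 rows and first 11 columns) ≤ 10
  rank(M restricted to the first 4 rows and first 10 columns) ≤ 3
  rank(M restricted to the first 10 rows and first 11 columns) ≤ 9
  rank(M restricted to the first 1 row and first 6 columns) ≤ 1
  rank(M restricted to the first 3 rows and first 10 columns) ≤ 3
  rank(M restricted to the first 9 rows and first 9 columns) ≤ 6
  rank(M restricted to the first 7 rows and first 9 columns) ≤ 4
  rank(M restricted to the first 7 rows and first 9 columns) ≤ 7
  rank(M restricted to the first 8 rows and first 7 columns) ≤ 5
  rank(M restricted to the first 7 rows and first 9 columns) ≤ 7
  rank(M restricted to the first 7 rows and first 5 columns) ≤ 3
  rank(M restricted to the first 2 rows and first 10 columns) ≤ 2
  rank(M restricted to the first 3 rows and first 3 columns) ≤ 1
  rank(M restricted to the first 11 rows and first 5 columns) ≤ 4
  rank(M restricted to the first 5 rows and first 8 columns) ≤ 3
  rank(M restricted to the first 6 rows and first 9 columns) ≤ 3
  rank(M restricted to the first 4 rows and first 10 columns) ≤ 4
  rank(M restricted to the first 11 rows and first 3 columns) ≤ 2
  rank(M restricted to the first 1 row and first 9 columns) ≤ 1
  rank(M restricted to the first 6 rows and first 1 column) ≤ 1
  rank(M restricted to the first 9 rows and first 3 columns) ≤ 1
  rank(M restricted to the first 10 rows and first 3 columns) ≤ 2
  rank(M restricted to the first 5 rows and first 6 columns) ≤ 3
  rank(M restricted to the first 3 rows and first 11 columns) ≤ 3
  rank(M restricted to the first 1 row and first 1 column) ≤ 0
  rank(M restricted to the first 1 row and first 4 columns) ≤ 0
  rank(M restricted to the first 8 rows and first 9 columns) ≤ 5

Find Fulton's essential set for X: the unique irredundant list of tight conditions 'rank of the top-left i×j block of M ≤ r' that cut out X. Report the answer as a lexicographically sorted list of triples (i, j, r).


Rank table r_w(12×12) implied by the 37 constraints:

  R[1]: 0 0 0 0 1 1 1 1 1 1 1 1
  R[2]: 0 0 0 1 2 2 2 2 2 2 2 2
  R[3]: 1 1 1 2 3 3 3 3 3 3 3 3
  R[4]: 1 1 1 2 3 3 3 3 3 3 4 4
  R[5]: 1 1 1 2 3 3 3 3 3 4 5 5
  R[6]: 1 1 1 2 3 3 3 3 3 4 5 6
  R[7]: 1 1 1 2 3 3 3 4 4 5 6 7
  R[8]: 1 1 1 2 3 3 4 5 5 6 7 8
  R[9]: 1 1 1 2 3 4 5 6 6 7 8 9
  R[10]: 1 2 2 3 4 5 6 7 7 8 9 10
  R[11]: 1 2 2 3 4 5 6 7 8 9 10 11
  R[12]: 1 2 3 4 5 6 7 8 9 10 11 12

so w = (5, 4, 1, 11, 10, 12, 8, 7, 6, 2, 9, 3).

Rothe diagram D(w) (36 cells), 8 SE-corners (essential conditions):

[(1, 4, 0), (2, 3, 0), (4, 10, 3), (6, 9, 3), (7, 7, 3), (8, 6, 3), (9, 3, 1), (11, 3, 2)]


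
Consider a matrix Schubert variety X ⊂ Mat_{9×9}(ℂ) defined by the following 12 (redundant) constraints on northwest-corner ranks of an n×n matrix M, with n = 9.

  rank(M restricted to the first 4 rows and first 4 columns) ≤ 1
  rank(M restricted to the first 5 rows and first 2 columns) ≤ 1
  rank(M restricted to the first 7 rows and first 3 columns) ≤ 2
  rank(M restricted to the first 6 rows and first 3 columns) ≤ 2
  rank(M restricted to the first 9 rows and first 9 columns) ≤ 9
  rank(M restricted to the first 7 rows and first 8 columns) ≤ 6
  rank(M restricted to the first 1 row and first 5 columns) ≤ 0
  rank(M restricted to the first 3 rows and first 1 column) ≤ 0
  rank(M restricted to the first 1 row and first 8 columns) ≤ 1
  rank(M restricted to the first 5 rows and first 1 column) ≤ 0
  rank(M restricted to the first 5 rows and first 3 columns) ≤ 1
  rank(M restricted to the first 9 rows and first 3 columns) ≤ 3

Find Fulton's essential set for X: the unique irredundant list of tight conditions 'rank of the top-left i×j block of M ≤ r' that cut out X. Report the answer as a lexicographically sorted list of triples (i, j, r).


Reconstructing r_w from the 12 given conditions:

  row 1: 0  0  0  0  0  1  1  1  1
  row 2: 0  1  1  1  1  2  2  2  2
  row 3: 0  1  1  1  2  3  3  3  3
  row 4: 0  1  1  1  2  3  4  4  4
  row 5: 0  1  1  2  3  4  5  5  5
  row 6: 1  2  2  3  4  5  6  6  6
  row 7: 1  2  2  3  4  5  6  6  7
  row 8: 1  2  3  4  5  6  7  7  8
  row 9: 1  2  3  4  5  6  7  8  9

the unique w with this rank table is (6, 2, 5, 7, 4, 1, 9, 3, 8).

|D(w)|=16, |Ess(w)|=6:

[(1, 5, 0), (4, 4, 1), (5, 1, 0), (5, 3, 1), (7, 3, 2), (7, 8, 6)]


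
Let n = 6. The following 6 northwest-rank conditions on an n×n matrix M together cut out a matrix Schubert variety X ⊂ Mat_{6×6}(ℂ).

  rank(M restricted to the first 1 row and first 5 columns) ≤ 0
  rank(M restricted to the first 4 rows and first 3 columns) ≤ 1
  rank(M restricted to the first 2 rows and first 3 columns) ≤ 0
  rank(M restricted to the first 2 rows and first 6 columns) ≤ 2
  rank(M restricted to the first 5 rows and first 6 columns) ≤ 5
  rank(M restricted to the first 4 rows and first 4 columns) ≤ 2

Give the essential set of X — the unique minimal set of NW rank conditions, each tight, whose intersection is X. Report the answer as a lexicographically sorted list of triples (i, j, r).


The tightest implied rank at each (i,j), from the 6 conditions:

  0, 0, 0, 0, 0, 1
  0, 0, 0, 1, 1, 2
  1, 1, 1, 2, 2, 3
  1, 1, 1, 2, 3, 4
  1, 2, 2, 3, 4, 5
  1, 2, 3, 4, 5, 6

reading off 1-entries of Δ²R: w = (6, 4, 1, 5, 2, 3).

Fulton essential set (3 of the 10 Rothe cells):

[(1, 5, 0), (2, 3, 0), (4, 3, 1)]


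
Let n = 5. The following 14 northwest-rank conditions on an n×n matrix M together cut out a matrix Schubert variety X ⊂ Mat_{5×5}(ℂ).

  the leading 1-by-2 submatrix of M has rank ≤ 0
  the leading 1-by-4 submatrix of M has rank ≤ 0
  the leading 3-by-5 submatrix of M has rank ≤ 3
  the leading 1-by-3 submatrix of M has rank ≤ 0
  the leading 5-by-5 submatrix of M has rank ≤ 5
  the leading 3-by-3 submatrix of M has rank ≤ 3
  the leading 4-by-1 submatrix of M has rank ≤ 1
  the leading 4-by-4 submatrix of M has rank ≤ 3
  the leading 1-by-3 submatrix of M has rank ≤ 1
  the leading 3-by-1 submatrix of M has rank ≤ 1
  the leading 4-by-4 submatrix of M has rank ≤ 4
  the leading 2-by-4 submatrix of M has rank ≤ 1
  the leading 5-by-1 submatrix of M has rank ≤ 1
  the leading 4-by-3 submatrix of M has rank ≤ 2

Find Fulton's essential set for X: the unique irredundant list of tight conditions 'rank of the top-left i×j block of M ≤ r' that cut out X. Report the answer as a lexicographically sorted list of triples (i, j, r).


Recovering R(i,j) via the rank-extension bound from the 14 conditions:

  row 1: 0 0 0 0 1
  row 2: 1 1 1 1 2
  row 3: 1 2 2 2 3
  row 4: 1 2 2 3 4
  row 5: 1 2 3 4 5

second differences of R give the permutation w = (5, 1, 2, 4, 3).

Rothe diagram D(w) (5 cells), 2 SE-corners (essential conditions):

[(1, 4, 0), (4, 3, 2)]


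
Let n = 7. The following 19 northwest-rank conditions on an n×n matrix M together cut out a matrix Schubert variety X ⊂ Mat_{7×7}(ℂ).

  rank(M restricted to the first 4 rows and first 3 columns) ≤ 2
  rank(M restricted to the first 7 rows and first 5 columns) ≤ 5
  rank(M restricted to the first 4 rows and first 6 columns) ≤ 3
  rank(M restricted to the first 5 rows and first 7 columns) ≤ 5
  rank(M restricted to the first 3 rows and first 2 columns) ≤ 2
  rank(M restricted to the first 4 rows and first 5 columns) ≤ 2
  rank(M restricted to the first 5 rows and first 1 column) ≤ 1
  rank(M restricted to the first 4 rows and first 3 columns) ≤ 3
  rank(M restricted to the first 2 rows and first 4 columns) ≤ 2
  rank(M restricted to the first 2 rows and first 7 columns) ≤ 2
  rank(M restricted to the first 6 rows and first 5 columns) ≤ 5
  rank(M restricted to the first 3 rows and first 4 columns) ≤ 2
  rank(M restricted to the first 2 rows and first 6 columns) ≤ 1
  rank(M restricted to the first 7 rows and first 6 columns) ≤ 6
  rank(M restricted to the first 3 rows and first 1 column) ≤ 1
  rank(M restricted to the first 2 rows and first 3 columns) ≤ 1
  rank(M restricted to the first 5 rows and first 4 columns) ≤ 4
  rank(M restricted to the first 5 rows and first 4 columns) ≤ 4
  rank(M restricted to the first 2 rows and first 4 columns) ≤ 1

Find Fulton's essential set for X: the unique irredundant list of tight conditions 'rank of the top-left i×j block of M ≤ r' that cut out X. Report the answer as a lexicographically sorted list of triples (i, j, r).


Recovering R(i,j) via the rank-extension bound from the 19 conditions:

  R[1]: 1, 1, 1, 1, 1, 1, 1
  R[2]: 1, 1, 1, 1, 1, 1, 2
  R[3]: 1, 2, 2, 2, 2, 2, 3
  R[4]: 1, 2, 2, 2, 2, 3, 4
  R[5]: 1, 2, 3, 3, 3, 4, 5
  R[6]: 1, 2, 3, 4, 4, 5, 6
  R[7]: 1, 2, 3, 4, 5, 6, 7

giving w = (1, 7, 2, 6, 3, 4, 5) via Δ²R.

Rothe diagram D(w) (8 cells), 2 SE-corners (essential conditions):

[(2, 6, 1), (4, 5, 2)]
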